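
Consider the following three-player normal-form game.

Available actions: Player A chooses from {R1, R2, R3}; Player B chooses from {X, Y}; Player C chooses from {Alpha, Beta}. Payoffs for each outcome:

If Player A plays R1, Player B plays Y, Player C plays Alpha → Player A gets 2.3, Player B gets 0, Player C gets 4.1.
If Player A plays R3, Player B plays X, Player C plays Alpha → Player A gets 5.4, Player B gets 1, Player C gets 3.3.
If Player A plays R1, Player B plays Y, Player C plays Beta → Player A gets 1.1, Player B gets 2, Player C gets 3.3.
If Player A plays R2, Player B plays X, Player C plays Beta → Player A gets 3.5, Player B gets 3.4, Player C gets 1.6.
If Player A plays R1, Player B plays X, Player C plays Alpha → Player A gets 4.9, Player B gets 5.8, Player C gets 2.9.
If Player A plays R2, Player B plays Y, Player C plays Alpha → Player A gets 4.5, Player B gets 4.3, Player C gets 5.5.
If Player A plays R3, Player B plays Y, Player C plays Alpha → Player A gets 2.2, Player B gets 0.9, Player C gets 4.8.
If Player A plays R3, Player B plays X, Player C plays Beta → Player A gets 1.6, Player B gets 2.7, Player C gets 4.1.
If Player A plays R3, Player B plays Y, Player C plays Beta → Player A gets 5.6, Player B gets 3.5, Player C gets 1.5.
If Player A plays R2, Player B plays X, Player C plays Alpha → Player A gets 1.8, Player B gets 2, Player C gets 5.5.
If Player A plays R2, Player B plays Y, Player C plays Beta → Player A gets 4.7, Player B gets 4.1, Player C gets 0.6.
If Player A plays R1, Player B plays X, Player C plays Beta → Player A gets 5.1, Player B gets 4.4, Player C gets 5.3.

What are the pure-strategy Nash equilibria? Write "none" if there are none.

Pure-strategy Nash equilibria: (R1, X, Beta); (R2, Y, Alpha)

(R1, X, Alpha): Player A can switch to R3 (4.9 → 5.4). Not NE.
(R1, X, Beta): Player A gets 5.1, best alternative 3.5; Player B gets 4.4, best alternative 2; Player C gets 5.3, best alternative 2.9. No profitable deviation — NE.
(R1, Y, Alpha): Player A can switch to R2 (2.3 → 4.5). Not NE.
(R1, Y, Beta): Player A can switch to R2 (1.1 → 4.7). Not NE.
(R2, X, Alpha): Player A can switch to R1 (1.8 → 4.9). Not NE.
(R2, X, Beta): Player A can switch to R1 (3.5 → 5.1). Not NE.
(R2, Y, Alpha): Player A gets 4.5, best alternative 2.3; Player B gets 4.3, best alternative 2; Player C gets 5.5, best alternative 0.6. No profitable deviation — NE.
(R2, Y, Beta): Player A can switch to R3 (4.7 → 5.6). Not NE.
(R3, X, Alpha): Player C can switch to Beta (3.3 → 4.1). Not NE.
(R3, X, Beta): Player A can switch to R1 (1.6 → 5.1). Not NE.
(R3, Y, Alpha): Player A can switch to R1 (2.2 → 2.3). Not NE.
(R3, Y, Beta): Player C can switch to Alpha (1.5 → 4.8). Not NE.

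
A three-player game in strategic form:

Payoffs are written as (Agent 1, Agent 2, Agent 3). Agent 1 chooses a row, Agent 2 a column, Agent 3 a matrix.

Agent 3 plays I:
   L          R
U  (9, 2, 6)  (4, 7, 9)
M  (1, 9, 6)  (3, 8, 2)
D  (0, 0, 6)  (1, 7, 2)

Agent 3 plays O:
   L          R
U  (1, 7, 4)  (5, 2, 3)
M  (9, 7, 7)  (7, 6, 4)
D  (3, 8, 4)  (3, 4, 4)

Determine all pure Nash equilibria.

Pure-strategy Nash equilibria: (U, R, I); (M, L, O)

Agent 1 against (L, I): payoffs 9, 1, 0 → best response U.
Agent 1 against (L, O): payoffs 1, 9, 3 → best response M.
Agent 1 against (R, I): payoffs 4, 3, 1 → best response U.
Agent 1 against (R, O): payoffs 5, 7, 3 → best response M.
Agent 2 against (U, I): payoffs 2, 7 → best response R.
Agent 2 against (U, O): payoffs 7, 2 → best response L.
Agent 2 against (M, I): payoffs 9, 8 → best response L.
Agent 2 against (M, O): payoffs 7, 6 → best response L.
Agent 2 against (D, I): payoffs 0, 7 → best response R.
Agent 2 against (D, O): payoffs 8, 4 → best response L.
Agent 3 against (U, L): payoffs 6, 4 → best response I.
Agent 3 against (U, R): payoffs 9, 3 → best response I.
Agent 3 against (M, L): payoffs 6, 7 → best response O.
Agent 3 against (M, R): payoffs 2, 4 → best response O.
Agent 3 against (D, L): payoffs 6, 4 → best response I.
Agent 3 against (D, R): payoffs 2, 4 → best response O.
Mutual best responses: (U, R, I); (M, L, O).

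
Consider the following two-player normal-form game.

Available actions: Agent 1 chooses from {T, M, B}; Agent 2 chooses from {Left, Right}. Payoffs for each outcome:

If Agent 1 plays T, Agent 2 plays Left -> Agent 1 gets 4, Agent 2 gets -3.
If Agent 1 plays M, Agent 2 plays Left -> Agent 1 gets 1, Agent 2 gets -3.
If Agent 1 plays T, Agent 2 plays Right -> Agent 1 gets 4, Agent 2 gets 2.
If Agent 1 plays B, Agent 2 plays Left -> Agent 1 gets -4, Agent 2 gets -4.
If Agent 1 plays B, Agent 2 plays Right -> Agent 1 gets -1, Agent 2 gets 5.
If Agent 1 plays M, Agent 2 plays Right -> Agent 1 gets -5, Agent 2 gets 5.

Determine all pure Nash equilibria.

The unique pure-strategy Nash equilibrium is (T, Right).

For each strategy profile, look for a profitable unilateral deviation.
(T, Left): Agent 2 can switch to Right (-3 → 2). Not NE.
(T, Right): Agent 1 gets 4, best alternative -1; Agent 2 gets 2, best alternative -3. No profitable deviation — NE.
(M, Left): Agent 1 can switch to T (1 → 4). Not NE.
(M, Right): Agent 1 can switch to T (-5 → 4). Not NE.
(B, Left): Agent 1 can switch to T (-4 → 4). Not NE.
(B, Right): Agent 1 can switch to T (-1 → 4). Not NE.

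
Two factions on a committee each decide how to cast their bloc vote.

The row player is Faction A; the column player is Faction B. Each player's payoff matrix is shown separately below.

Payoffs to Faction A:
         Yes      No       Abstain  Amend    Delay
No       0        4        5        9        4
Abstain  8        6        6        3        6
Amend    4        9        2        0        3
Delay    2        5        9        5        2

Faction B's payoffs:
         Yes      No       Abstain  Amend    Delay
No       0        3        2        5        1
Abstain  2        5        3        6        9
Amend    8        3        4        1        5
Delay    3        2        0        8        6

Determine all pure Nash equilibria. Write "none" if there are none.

Faction A against Yes: payoffs 0, 8, 4, 2 → best response Abstain.
Faction A against No: payoffs 4, 6, 9, 5 → best response Amend.
Faction A against Abstain: payoffs 5, 6, 2, 9 → best response Delay.
Faction A against Amend: payoffs 9, 3, 0, 5 → best response No.
Faction A against Delay: payoffs 4, 6, 3, 2 → best response Abstain.
Faction B against No: payoffs 0, 3, 2, 5, 1 → best response Amend.
Faction B against Abstain: payoffs 2, 5, 3, 6, 9 → best response Delay.
Faction B against Amend: payoffs 8, 3, 4, 1, 5 → best response Yes.
Faction B against Delay: payoffs 3, 2, 0, 8, 6 → best response Amend.
Mutual best responses: (No, Amend); (Abstain, Delay).

(No, Amend), (Abstain, Delay)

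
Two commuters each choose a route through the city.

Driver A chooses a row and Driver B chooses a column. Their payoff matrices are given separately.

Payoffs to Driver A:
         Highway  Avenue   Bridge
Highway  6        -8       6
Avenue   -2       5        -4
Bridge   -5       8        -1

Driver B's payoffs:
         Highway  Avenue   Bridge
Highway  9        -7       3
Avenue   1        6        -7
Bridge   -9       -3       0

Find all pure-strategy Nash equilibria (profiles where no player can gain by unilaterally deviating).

(Highway, Highway): Driver A gets 6, best alternative -2; Driver B gets 9, best alternative 3. No profitable deviation — NE.
(Highway, Avenue): Driver A can switch to Avenue (-8 → 5). Not NE.
(Highway, Bridge): Driver B can switch to Highway (3 → 9). Not NE.
(Avenue, Highway): Driver A can switch to Highway (-2 → 6). Not NE.
(Avenue, Avenue): Driver A can switch to Bridge (5 → 8). Not NE.
(Avenue, Bridge): Driver A can switch to Highway (-4 → 6). Not NE.
(Bridge, Highway): Driver A can switch to Highway (-5 → 6). Not NE.
(Bridge, Avenue): Driver B can switch to Bridge (-3 → 0). Not NE.
(Bridge, Bridge): Driver A can switch to Highway (-1 → 6). Not NE.

(Highway, Highway)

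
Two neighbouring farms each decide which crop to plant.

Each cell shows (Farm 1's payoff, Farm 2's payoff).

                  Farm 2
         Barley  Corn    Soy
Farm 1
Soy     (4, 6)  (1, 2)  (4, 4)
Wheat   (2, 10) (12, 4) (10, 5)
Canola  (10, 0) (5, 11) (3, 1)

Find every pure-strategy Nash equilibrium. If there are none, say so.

(Soy, Barley): Farm 1 can switch to Canola (4 → 10). Not NE.
(Soy, Corn): Farm 1 can switch to Wheat (1 → 12). Not NE.
(Soy, Soy): Farm 1 can switch to Wheat (4 → 10). Not NE.
(Wheat, Barley): Farm 1 can switch to Soy (2 → 4). Not NE.
(Wheat, Corn): Farm 2 can switch to Barley (4 → 10). Not NE.
(Wheat, Soy): Farm 2 can switch to Barley (5 → 10). Not NE.
(Canola, Barley): Farm 2 can switch to Corn (0 → 11). Not NE.
(Canola, Corn): Farm 1 can switch to Wheat (5 → 12). Not NE.
(Canola, Soy): Farm 1 can switch to Soy (3 → 4). Not NE.

No pure-strategy Nash equilibrium.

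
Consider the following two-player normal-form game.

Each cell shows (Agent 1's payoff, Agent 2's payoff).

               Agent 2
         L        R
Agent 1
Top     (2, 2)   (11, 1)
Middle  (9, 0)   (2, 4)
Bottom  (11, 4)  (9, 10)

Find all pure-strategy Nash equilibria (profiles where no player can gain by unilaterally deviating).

none

(Top, L): Agent 1 can switch to Middle (2 → 9). Not NE.
(Top, R): Agent 2 can switch to L (1 → 2). Not NE.
(Middle, L): Agent 1 can switch to Bottom (9 → 11). Not NE.
(Middle, R): Agent 1 can switch to Top (2 → 11). Not NE.
(Bottom, L): Agent 2 can switch to R (4 → 10). Not NE.
(Bottom, R): Agent 1 can switch to Top (9 → 11). Not NE.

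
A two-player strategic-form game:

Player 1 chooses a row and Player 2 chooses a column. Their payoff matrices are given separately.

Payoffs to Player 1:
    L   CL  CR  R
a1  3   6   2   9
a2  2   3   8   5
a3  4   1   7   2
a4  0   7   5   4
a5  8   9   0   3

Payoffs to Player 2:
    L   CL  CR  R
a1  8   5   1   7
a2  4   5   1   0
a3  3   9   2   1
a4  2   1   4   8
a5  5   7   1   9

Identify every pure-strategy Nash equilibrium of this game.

Player 1 against L: payoffs 3, 2, 4, 0, 8 → best response a5.
Player 1 against CL: payoffs 6, 3, 1, 7, 9 → best response a5.
Player 1 against CR: payoffs 2, 8, 7, 5, 0 → best response a2.
Player 1 against R: payoffs 9, 5, 2, 4, 3 → best response a1.
Player 2 against a1: payoffs 8, 5, 1, 7 → best response L.
Player 2 against a2: payoffs 4, 5, 1, 0 → best response CL.
Player 2 against a3: payoffs 3, 9, 2, 1 → best response CL.
Player 2 against a4: payoffs 2, 1, 4, 8 → best response R.
Player 2 against a5: payoffs 5, 7, 1, 9 → best response R.
No profile is a mutual best response for all players.

This game has no pure Nash equilibrium.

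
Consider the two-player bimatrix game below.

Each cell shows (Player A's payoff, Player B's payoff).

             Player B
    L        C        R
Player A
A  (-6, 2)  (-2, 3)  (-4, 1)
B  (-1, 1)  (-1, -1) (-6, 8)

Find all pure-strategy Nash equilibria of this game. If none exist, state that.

Player A against L: payoffs -6, -1 → best response B.
Player A against C: payoffs -2, -1 → best response B.
Player A against R: payoffs -4, -6 → best response A.
Player B against A: payoffs 2, 3, 1 → best response C.
Player B against B: payoffs 1, -1, 8 → best response R.
No profile is a mutual best response for all players.

No pure-strategy Nash equilibrium.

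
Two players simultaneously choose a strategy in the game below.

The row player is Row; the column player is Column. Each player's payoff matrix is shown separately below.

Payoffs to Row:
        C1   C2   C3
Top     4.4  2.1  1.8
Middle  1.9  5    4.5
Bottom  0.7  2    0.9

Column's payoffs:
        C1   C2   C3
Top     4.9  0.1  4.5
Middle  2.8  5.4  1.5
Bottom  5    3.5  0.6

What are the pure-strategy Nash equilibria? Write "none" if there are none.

(Top, C1); (Middle, C2)

Row against C1: payoffs 4.4, 1.9, 0.7 → best response Top.
Row against C2: payoffs 2.1, 5, 2 → best response Middle.
Row against C3: payoffs 1.8, 4.5, 0.9 → best response Middle.
Column against Top: payoffs 4.9, 0.1, 4.5 → best response C1.
Column against Middle: payoffs 2.8, 5.4, 1.5 → best response C2.
Column against Bottom: payoffs 5, 3.5, 0.6 → best response C1.
Mutual best responses: (Top, C1); (Middle, C2).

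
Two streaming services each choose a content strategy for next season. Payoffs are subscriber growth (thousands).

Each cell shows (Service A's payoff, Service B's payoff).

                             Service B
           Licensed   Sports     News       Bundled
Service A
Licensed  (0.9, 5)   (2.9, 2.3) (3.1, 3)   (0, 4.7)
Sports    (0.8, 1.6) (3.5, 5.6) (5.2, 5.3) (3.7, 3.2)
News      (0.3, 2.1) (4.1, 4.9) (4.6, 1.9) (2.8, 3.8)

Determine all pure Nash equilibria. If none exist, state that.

The pure Nash equilibria are (Licensed, Licensed), (News, Sports).

(Licensed, Licensed): Service A gets 0.9, best alternative 0.8; Service B gets 5, best alternative 4.7. No profitable deviation — NE.
(Licensed, Sports): Service A can switch to Sports (2.9 → 3.5). Not NE.
(Licensed, News): Service A can switch to Sports (3.1 → 5.2). Not NE.
(Licensed, Bundled): Service A can switch to Sports (0 → 3.7). Not NE.
(Sports, Licensed): Service A can switch to Licensed (0.8 → 0.9). Not NE.
(Sports, Sports): Service A can switch to News (3.5 → 4.1). Not NE.
(Sports, News): Service B can switch to Sports (5.3 → 5.6). Not NE.
(Sports, Bundled): Service B can switch to Sports (3.2 → 5.6). Not NE.
(News, Licensed): Service A can switch to Licensed (0.3 → 0.9). Not NE.
(News, Sports): Service A gets 4.1, best alternative 3.5; Service B gets 4.9, best alternative 3.8. No profitable deviation — NE.
(News, News): Service A can switch to Sports (4.6 → 5.2). Not NE.
(News, Bundled): Service A can switch to Sports (2.8 → 3.7). Not NE.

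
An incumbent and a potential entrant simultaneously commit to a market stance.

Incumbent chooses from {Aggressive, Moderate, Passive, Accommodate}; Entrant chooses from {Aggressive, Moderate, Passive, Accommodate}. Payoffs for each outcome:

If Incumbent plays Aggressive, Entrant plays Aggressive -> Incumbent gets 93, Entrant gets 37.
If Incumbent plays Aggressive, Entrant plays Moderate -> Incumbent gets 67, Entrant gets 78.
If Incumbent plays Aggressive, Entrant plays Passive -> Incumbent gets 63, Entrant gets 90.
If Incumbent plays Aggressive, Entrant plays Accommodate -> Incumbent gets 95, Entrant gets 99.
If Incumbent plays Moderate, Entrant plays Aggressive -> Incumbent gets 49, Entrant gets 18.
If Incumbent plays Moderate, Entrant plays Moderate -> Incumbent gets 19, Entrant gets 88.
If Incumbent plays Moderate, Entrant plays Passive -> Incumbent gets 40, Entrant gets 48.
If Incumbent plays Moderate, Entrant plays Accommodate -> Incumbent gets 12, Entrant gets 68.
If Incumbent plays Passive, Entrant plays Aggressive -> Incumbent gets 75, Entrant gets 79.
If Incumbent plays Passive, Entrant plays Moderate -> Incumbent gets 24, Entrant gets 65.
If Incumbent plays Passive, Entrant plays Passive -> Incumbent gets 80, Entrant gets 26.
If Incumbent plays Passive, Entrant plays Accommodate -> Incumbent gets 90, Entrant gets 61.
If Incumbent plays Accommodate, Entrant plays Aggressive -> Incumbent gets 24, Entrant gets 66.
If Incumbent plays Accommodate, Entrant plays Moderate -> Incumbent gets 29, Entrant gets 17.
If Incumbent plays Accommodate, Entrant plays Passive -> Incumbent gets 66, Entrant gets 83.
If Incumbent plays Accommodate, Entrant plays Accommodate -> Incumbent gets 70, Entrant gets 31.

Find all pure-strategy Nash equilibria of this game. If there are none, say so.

(Aggressive, Accommodate)

Mark each player's best response to every combination of opponents' strategies; a profile where every player is best-responding is a pure Nash equilibrium.
Incumbent against Aggressive: payoffs 93, 49, 75, 24 → best response Aggressive.
Incumbent against Moderate: payoffs 67, 19, 24, 29 → best response Aggressive.
Incumbent against Passive: payoffs 63, 40, 80, 66 → best response Passive.
Incumbent against Accommodate: payoffs 95, 12, 90, 70 → best response Aggressive.
Entrant against Aggressive: payoffs 37, 78, 90, 99 → best response Accommodate.
Entrant against Moderate: payoffs 18, 88, 48, 68 → best response Moderate.
Entrant against Passive: payoffs 79, 65, 26, 61 → best response Aggressive.
Entrant against Accommodate: payoffs 66, 17, 83, 31 → best response Passive.
Mutual best responses: (Aggressive, Accommodate).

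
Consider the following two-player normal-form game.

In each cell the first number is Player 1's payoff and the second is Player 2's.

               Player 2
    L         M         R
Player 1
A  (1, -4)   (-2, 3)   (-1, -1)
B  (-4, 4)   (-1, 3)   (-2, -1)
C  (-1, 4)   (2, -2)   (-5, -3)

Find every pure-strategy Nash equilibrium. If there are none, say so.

none

Mark each player's best response to every combination of opponents' strategies; a profile where every player is best-responding is a pure Nash equilibrium.
Player 1 against L: payoffs 1, -4, -1 → best response A.
Player 1 against M: payoffs -2, -1, 2 → best response C.
Player 1 against R: payoffs -1, -2, -5 → best response A.
Player 2 against A: payoffs -4, 3, -1 → best response M.
Player 2 against B: payoffs 4, 3, -1 → best response L.
Player 2 against C: payoffs 4, -2, -3 → best response L.
No profile is a mutual best response for all players.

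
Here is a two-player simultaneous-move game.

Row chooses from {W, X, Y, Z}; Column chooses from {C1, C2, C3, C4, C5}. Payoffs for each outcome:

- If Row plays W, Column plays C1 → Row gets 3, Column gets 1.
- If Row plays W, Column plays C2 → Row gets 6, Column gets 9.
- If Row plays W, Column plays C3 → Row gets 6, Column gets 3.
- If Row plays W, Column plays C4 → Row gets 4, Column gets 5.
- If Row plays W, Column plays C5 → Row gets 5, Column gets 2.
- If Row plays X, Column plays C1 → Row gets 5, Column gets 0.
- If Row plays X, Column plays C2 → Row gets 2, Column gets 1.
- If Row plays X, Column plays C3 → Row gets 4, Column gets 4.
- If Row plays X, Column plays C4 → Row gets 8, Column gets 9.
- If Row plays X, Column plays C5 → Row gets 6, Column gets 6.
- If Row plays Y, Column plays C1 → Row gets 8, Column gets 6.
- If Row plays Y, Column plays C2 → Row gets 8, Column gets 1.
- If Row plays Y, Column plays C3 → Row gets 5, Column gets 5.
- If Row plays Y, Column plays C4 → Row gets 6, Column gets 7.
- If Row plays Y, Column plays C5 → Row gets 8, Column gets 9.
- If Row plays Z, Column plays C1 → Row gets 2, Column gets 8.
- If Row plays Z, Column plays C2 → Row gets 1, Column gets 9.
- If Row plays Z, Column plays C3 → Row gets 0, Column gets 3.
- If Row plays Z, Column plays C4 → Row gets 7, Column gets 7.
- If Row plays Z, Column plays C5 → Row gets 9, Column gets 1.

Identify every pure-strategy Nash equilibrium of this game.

For each player, find the best response to each opponent profile; mutual best responses are the pure NE.
Row against C1: payoffs 3, 5, 8, 2 → best response Y.
Row against C2: payoffs 6, 2, 8, 1 → best response Y.
Row against C3: payoffs 6, 4, 5, 0 → best response W.
Row against C4: payoffs 4, 8, 6, 7 → best response X.
Row against C5: payoffs 5, 6, 8, 9 → best response Z.
Column against W: payoffs 1, 9, 3, 5, 2 → best response C2.
Column against X: payoffs 0, 1, 4, 9, 6 → best response C4.
Column against Y: payoffs 6, 1, 5, 7, 9 → best response C5.
Column against Z: payoffs 8, 9, 3, 7, 1 → best response C2.
Mutual best responses: (X, C4).

The unique pure-strategy Nash equilibrium is (X, C4).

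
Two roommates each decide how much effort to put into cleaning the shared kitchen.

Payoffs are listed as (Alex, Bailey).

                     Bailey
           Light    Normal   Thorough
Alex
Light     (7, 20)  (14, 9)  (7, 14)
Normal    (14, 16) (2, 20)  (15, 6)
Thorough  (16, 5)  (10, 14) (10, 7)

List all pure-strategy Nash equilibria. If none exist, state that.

Mark each player's best response to every combination of opponents' strategies; a profile where every player is best-responding is a pure Nash equilibrium.
Alex against Light: payoffs 7, 14, 16 → best response Thorough.
Alex against Normal: payoffs 14, 2, 10 → best response Light.
Alex against Thorough: payoffs 7, 15, 10 → best response Normal.
Bailey against Light: payoffs 20, 9, 14 → best response Light.
Bailey against Normal: payoffs 16, 20, 6 → best response Normal.
Bailey against Thorough: payoffs 5, 14, 7 → best response Normal.
No profile is a mutual best response for all players.

This game has no pure Nash equilibrium.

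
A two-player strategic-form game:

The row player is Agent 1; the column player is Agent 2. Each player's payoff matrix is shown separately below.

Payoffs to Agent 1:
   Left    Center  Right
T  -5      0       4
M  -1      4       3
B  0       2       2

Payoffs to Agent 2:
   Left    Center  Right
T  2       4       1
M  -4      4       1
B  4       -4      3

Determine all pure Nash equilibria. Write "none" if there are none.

Agent 1 against Left: payoffs -5, -1, 0 → best response B.
Agent 1 against Center: payoffs 0, 4, 2 → best response M.
Agent 1 against Right: payoffs 4, 3, 2 → best response T.
Agent 2 against T: payoffs 2, 4, 1 → best response Center.
Agent 2 against M: payoffs -4, 4, 1 → best response Center.
Agent 2 against B: payoffs 4, -4, 3 → best response Left.
Mutual best responses: (M, Center); (B, Left).

The pure Nash equilibria are (M, Center) and (B, Left).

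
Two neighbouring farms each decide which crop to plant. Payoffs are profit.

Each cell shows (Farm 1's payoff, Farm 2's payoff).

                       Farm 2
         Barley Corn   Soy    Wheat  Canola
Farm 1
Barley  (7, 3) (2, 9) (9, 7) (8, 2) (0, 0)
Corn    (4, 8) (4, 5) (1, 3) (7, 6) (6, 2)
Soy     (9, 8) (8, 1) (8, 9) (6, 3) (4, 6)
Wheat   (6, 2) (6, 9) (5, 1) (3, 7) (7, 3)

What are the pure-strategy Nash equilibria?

(Barley, Barley): Farm 1 can switch to Soy (7 → 9). Not NE.
(Barley, Corn): Farm 1 can switch to Corn (2 → 4). Not NE.
(Barley, Soy): Farm 2 can switch to Corn (7 → 9). Not NE.
(Barley, Wheat): Farm 2 can switch to Barley (2 → 3). Not NE.
(Barley, Canola): Farm 1 can switch to Corn (0 → 6). Not NE.
(Corn, Barley): Farm 1 can switch to Barley (4 → 7). Not NE.
(Corn, Corn): Farm 1 can switch to Soy (4 → 8). Not NE.
(Corn, Soy): Farm 1 can switch to Barley (1 → 9). Not NE.
(Corn, Wheat): Farm 1 can switch to Barley (7 → 8). Not NE.
(Corn, Canola): Farm 1 can switch to Wheat (6 → 7). Not NE.
(Soy, Barley): Farm 2 can switch to Soy (8 → 9). Not NE.
(Soy, Corn): Farm 2 can switch to Barley (1 → 8). Not NE.
(The remaining 8 profiles each have a profitable deviation by the same check.)

This game has no pure Nash equilibrium.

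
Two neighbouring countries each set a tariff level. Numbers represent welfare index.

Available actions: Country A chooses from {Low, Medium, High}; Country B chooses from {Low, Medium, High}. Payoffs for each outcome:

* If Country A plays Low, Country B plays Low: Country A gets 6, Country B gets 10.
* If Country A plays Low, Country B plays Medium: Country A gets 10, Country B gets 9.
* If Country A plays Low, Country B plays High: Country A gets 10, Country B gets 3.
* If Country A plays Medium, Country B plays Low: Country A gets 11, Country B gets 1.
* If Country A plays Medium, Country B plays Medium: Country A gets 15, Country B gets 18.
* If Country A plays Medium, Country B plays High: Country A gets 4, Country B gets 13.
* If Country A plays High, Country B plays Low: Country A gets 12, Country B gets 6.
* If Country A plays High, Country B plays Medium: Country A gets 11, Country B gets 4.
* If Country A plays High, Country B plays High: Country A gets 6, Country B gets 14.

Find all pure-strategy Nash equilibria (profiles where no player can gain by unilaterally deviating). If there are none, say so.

Pure NE: (Medium, Medium)

Country A against Low: payoffs 6, 11, 12 → best response High.
Country A against Medium: payoffs 10, 15, 11 → best response Medium.
Country A against High: payoffs 10, 4, 6 → best response Low.
Country B against Low: payoffs 10, 9, 3 → best response Low.
Country B against Medium: payoffs 1, 18, 13 → best response Medium.
Country B against High: payoffs 6, 4, 14 → best response High.
Mutual best responses: (Medium, Medium).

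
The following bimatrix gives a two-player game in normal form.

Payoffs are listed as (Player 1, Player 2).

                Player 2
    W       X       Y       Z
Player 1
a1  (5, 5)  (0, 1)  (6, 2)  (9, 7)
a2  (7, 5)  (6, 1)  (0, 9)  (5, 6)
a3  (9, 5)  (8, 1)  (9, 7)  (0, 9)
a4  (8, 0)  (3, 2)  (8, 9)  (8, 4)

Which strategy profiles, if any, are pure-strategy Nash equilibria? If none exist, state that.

For each player, find the best response to each opponent profile; mutual best responses are the pure NE.
Player 1 against W: payoffs 5, 7, 9, 8 → best response a3.
Player 1 against X: payoffs 0, 6, 8, 3 → best response a3.
Player 1 against Y: payoffs 6, 0, 9, 8 → best response a3.
Player 1 against Z: payoffs 9, 5, 0, 8 → best response a1.
Player 2 against a1: payoffs 5, 1, 2, 7 → best response Z.
Player 2 against a2: payoffs 5, 1, 9, 6 → best response Y.
Player 2 against a3: payoffs 5, 1, 7, 9 → best response Z.
Player 2 against a4: payoffs 0, 2, 9, 4 → best response Y.
Mutual best responses: (a1, Z).

The unique pure-strategy Nash equilibrium is (a1, Z).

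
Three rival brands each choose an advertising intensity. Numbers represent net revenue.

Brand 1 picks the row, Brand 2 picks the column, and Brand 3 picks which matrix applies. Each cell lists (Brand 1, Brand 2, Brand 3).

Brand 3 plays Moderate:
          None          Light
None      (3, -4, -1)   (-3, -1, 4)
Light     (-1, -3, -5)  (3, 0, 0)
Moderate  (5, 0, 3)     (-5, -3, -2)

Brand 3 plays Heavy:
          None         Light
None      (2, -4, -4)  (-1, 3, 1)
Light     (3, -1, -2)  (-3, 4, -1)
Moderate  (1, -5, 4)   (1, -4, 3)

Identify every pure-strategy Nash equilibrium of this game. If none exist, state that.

Pure-strategy Nash equilibria: (Light, Light, Moderate), (Moderate, Light, Heavy)

(None, None, Moderate): Brand 1 can switch to Moderate (3 → 5). Not NE.
(None, None, Heavy): Brand 1 can switch to Light (2 → 3). Not NE.
(None, Light, Moderate): Brand 1 can switch to Light (-3 → 3). Not NE.
(None, Light, Heavy): Brand 1 can switch to Moderate (-1 → 1). Not NE.
(Light, None, Moderate): Brand 1 can switch to None (-1 → 3). Not NE.
(Light, None, Heavy): Brand 2 can switch to Light (-1 → 4). Not NE.
(Light, Light, Moderate): Brand 1 gets 3, best alternative -3; Brand 2 gets 0, best alternative -3; Brand 3 gets 0, best alternative -1. No profitable deviation — NE.
(Moderate, Light, Heavy): Brand 1 gets 1, best alternative -1; Brand 2 gets -4, best alternative -5; Brand 3 gets 3, best alternative -2. No profitable deviation — NE.
(The remaining 4 profiles each have a profitable deviation by the same check.)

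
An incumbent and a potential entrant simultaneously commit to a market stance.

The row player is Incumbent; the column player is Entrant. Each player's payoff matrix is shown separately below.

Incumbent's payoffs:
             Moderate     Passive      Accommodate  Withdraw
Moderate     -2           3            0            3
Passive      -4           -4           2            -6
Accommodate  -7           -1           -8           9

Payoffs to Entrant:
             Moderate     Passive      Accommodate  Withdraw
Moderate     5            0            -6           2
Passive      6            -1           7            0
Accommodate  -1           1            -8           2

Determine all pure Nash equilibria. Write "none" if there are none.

Check each profile: it is a Nash equilibrium iff no player can strictly gain by switching unilaterally.
(Moderate, Moderate): Incumbent gets -2, best alternative -4; Entrant gets 5, best alternative 2. No profitable deviation — NE.
(Moderate, Passive): Entrant can switch to Moderate (0 → 5). Not NE.
(Moderate, Accommodate): Incumbent can switch to Passive (0 → 2). Not NE.
(Moderate, Withdraw): Incumbent can switch to Accommodate (3 → 9). Not NE.
(Passive, Moderate): Incumbent can switch to Moderate (-4 → -2). Not NE.
(Passive, Passive): Incumbent can switch to Moderate (-4 → 3). Not NE.
(Passive, Accommodate): Incumbent gets 2, best alternative 0; Entrant gets 7, best alternative 6. No profitable deviation — NE.
(Passive, Withdraw): Incumbent can switch to Moderate (-6 → 3). Not NE.
(Accommodate, Moderate): Incumbent can switch to Moderate (-7 → -2). Not NE.
(Accommodate, Passive): Incumbent can switch to Moderate (-1 → 3). Not NE.
(Accommodate, Accommodate): Incumbent can switch to Moderate (-8 → 0). Not NE.
(Accommodate, Withdraw): Incumbent gets 9, best alternative 3; Entrant gets 2, best alternative 1. No profitable deviation — NE.

Pure-strategy Nash equilibria: (Moderate, Moderate) and (Passive, Accommodate) and (Accommodate, Withdraw)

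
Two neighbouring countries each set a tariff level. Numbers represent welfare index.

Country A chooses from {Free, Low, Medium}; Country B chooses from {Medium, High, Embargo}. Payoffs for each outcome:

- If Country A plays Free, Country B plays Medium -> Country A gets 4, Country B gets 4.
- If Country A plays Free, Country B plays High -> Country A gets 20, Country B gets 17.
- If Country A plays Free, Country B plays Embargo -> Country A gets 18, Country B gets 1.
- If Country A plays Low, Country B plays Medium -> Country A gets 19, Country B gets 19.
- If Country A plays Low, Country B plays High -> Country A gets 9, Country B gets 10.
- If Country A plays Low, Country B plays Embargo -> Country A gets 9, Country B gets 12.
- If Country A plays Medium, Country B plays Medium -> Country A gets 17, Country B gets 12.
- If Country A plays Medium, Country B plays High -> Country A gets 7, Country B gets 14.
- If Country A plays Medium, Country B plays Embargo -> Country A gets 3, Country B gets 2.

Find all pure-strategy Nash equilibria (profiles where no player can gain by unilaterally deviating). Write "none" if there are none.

The pure Nash equilibria are (Free, High) and (Low, Medium).

Country A against Medium: payoffs 4, 19, 17 → best response Low.
Country A against High: payoffs 20, 9, 7 → best response Free.
Country A against Embargo: payoffs 18, 9, 3 → best response Free.
Country B against Free: payoffs 4, 17, 1 → best response High.
Country B against Low: payoffs 19, 10, 12 → best response Medium.
Country B against Medium: payoffs 12, 14, 2 → best response High.
Mutual best responses: (Free, High); (Low, Medium).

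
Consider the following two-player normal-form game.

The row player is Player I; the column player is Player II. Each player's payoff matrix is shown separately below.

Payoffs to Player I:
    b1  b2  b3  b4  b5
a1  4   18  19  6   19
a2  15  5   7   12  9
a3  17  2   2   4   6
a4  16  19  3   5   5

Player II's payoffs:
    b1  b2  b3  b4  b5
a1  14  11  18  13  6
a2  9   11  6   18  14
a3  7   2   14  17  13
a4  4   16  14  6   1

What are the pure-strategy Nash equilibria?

Player I against b1: payoffs 4, 15, 17, 16 → best response a3.
Player I against b2: payoffs 18, 5, 2, 19 → best response a4.
Player I against b3: payoffs 19, 7, 2, 3 → best response a1.
Player I against b4: payoffs 6, 12, 4, 5 → best response a2.
Player I against b5: payoffs 19, 9, 6, 5 → best response a1.
Player II against a1: payoffs 14, 11, 18, 13, 6 → best response b3.
Player II against a2: payoffs 9, 11, 6, 18, 14 → best response b4.
Player II against a3: payoffs 7, 2, 14, 17, 13 → best response b4.
Player II against a4: payoffs 4, 16, 14, 6, 1 → best response b2.
Mutual best responses: (a1, b3); (a2, b4); (a4, b2).

(a1, b3); (a2, b4); (a4, b2)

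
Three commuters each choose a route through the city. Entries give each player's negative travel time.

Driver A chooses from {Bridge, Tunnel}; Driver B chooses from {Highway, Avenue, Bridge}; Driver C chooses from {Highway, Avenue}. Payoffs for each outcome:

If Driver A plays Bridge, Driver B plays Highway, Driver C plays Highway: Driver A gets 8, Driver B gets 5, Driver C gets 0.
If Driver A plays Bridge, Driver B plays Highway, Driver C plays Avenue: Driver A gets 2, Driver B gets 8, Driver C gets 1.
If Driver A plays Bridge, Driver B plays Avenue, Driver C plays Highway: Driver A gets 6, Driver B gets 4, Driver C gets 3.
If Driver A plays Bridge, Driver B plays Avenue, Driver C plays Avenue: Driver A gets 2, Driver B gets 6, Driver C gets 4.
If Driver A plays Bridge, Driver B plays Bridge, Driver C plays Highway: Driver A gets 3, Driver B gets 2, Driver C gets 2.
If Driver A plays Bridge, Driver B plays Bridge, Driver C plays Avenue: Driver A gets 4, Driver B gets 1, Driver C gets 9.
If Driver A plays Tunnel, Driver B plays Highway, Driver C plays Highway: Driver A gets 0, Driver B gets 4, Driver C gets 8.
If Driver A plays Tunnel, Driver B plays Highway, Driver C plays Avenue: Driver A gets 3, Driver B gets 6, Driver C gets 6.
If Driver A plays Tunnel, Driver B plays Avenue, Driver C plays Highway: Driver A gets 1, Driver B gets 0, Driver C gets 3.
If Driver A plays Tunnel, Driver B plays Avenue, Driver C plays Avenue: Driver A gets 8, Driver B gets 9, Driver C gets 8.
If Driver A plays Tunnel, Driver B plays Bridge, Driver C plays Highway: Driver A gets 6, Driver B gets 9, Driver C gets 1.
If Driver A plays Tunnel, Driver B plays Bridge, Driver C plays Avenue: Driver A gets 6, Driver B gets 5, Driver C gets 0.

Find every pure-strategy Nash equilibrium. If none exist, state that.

Pure-strategy Nash equilibria: (Tunnel, Avenue, Avenue) and (Tunnel, Bridge, Highway)

Driver A against (Highway, Highway): payoffs 8, 0 → best response Bridge.
Driver A against (Highway, Avenue): payoffs 2, 3 → best response Tunnel.
Driver A against (Avenue, Highway): payoffs 6, 1 → best response Bridge.
Driver A against (Avenue, Avenue): payoffs 2, 8 → best response Tunnel.
Driver A against (Bridge, Highway): payoffs 3, 6 → best response Tunnel.
Driver A against (Bridge, Avenue): payoffs 4, 6 → best response Tunnel.
Driver B against (Bridge, Highway): payoffs 5, 4, 2 → best response Highway.
Driver B against (Bridge, Avenue): payoffs 8, 6, 1 → best response Highway.
Driver B against (Tunnel, Highway): payoffs 4, 0, 9 → best response Bridge.
Driver B against (Tunnel, Avenue): payoffs 6, 9, 5 → best response Avenue.
Driver C against (Bridge, Highway): payoffs 0, 1 → best response Avenue.
Driver C against (Bridge, Avenue): payoffs 3, 4 → best response Avenue.
Driver C against (Bridge, Bridge): payoffs 2, 9 → best response Avenue.
Driver C against (Tunnel, Highway): payoffs 8, 6 → best response Highway.
Driver C against (Tunnel, Avenue): payoffs 3, 8 → best response Avenue.
Driver C against (Tunnel, Bridge): payoffs 1, 0 → best response Highway.
Mutual best responses: (Tunnel, Avenue, Avenue); (Tunnel, Bridge, Highway).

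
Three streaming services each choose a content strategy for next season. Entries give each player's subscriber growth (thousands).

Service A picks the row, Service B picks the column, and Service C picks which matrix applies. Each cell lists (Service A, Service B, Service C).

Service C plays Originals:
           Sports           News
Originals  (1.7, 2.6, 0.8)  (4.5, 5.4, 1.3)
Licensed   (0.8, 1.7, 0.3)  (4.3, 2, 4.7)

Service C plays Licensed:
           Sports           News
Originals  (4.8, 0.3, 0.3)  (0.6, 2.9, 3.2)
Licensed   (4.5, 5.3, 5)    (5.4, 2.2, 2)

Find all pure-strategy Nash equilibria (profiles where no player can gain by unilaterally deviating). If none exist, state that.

There is no pure-strategy Nash equilibrium.

Service A against (Sports, Originals): payoffs 1.7, 0.8 → best response Originals.
Service A against (Sports, Licensed): payoffs 4.8, 4.5 → best response Originals.
Service A against (News, Originals): payoffs 4.5, 4.3 → best response Originals.
Service A against (News, Licensed): payoffs 0.6, 5.4 → best response Licensed.
Service B against (Originals, Originals): payoffs 2.6, 5.4 → best response News.
Service B against (Originals, Licensed): payoffs 0.3, 2.9 → best response News.
Service B against (Licensed, Originals): payoffs 1.7, 2 → best response News.
Service B against (Licensed, Licensed): payoffs 5.3, 2.2 → best response Sports.
Service C against (Originals, Sports): payoffs 0.8, 0.3 → best response Originals.
Service C against (Originals, News): payoffs 1.3, 3.2 → best response Licensed.
Service C against (Licensed, Sports): payoffs 0.3, 5 → best response Licensed.
Service C against (Licensed, News): payoffs 4.7, 2 → best response Originals.
No profile is a mutual best response for all players.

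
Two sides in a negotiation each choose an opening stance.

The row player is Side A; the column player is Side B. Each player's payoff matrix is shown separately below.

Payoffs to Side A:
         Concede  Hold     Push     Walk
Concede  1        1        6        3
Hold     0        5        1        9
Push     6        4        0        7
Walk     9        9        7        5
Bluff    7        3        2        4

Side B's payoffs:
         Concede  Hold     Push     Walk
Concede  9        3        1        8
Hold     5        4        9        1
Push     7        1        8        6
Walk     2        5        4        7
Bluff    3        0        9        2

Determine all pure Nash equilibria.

No pure-strategy Nash equilibrium.

Check each profile: it is a Nash equilibrium iff no player can strictly gain by switching unilaterally.
(Concede, Concede): Side A can switch to Push (1 → 6). Not NE.
(Concede, Hold): Side A can switch to Hold (1 → 5). Not NE.
(Concede, Push): Side A can switch to Walk (6 → 7). Not NE.
(Concede, Walk): Side A can switch to Hold (3 → 9). Not NE.
(Hold, Concede): Side A can switch to Concede (0 → 1). Not NE.
(Hold, Hold): Side A can switch to Walk (5 → 9). Not NE.
(Hold, Push): Side A can switch to Concede (1 → 6). Not NE.
(Hold, Walk): Side B can switch to Concede (1 → 5). Not NE.
(The remaining 12 profiles each have a profitable deviation by the same check.)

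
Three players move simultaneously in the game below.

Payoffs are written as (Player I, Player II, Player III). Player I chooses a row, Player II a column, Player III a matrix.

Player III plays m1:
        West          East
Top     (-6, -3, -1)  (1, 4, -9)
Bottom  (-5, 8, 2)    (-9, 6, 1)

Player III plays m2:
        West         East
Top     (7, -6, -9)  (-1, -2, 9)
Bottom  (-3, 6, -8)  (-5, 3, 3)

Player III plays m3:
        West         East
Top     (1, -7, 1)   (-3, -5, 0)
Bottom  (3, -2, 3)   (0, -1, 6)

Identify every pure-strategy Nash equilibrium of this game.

(Top, West, m1): Player I can switch to Bottom (-6 → -5). Not NE.
(Top, West, m2): Player II can switch to East (-6 → -2). Not NE.
(Top, West, m3): Player I can switch to Bottom (1 → 3). Not NE.
(Top, East, m1): Player III can switch to m2 (-9 → 9). Not NE.
(Top, East, m2): Player I gets -1, best alternative -5; Player II gets -2, best alternative -6; Player III gets 9, best alternative 0. No profitable deviation — NE.
(Top, East, m3): Player I can switch to Bottom (-3 → 0). Not NE.
(Bottom, West, m1): Player III can switch to m3 (2 → 3). Not NE.
(Bottom, West, m2): Player I can switch to Top (-3 → 7). Not NE.
(Bottom, West, m3): Player II can switch to East (-2 → -1). Not NE.
(Bottom, East, m3): Player I gets 0, best alternative -3; Player II gets -1, best alternative -2; Player III gets 6, best alternative 3. No profitable deviation — NE.
(The remaining 2 profiles each have a profitable deviation by the same check.)

(Top, East, m2); (Bottom, East, m3)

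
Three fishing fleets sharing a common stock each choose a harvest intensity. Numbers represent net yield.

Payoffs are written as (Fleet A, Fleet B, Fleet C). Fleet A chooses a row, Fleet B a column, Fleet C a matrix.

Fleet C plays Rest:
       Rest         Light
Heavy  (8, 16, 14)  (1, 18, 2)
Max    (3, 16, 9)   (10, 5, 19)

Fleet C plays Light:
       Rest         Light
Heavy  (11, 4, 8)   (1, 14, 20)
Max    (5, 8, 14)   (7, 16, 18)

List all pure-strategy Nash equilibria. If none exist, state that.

none

(Heavy, Rest, Rest): Fleet B can switch to Light (16 → 18). Not NE.
(Heavy, Rest, Light): Fleet B can switch to Light (4 → 14). Not NE.
(Heavy, Light, Rest): Fleet A can switch to Max (1 → 10). Not NE.
(Heavy, Light, Light): Fleet A can switch to Max (1 → 7). Not NE.
(Max, Rest, Rest): Fleet A can switch to Heavy (3 → 8). Not NE.
(Max, Rest, Light): Fleet A can switch to Heavy (5 → 11). Not NE.
(Max, Light, Rest): Fleet B can switch to Rest (5 → 16). Not NE.
(Max, Light, Light): Fleet C can switch to Rest (18 → 19). Not NE.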